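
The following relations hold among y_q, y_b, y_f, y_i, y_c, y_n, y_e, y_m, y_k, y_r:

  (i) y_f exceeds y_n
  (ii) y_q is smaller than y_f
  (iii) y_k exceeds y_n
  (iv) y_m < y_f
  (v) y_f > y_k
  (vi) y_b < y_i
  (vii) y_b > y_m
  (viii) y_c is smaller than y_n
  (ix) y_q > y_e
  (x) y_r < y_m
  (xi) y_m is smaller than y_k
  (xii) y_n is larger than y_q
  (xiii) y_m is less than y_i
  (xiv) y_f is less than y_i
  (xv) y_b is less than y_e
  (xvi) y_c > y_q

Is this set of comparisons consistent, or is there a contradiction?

consistent

The single ordering y_r < y_m < y_b < y_e < y_q < y_c < y_n < y_k < y_f < y_i satisfies every listed relation, so no contradiction arises.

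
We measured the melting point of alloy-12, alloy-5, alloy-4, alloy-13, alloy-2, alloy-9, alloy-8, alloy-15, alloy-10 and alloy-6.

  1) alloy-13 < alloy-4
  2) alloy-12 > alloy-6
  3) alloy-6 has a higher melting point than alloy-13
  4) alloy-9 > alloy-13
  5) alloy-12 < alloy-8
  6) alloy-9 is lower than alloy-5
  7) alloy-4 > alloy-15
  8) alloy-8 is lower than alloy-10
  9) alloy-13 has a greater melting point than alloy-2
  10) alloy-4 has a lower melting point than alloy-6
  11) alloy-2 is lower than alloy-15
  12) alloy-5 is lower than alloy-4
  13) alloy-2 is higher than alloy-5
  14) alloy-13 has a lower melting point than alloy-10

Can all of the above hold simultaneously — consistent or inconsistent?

inconsistent

Chaining the given relations yields alloy-13 < alloy-9 < alloy-5 < alloy-2, so alloy-13 < alloy-2. But one relation states alloy-2 < alloy-13. These cannot both hold.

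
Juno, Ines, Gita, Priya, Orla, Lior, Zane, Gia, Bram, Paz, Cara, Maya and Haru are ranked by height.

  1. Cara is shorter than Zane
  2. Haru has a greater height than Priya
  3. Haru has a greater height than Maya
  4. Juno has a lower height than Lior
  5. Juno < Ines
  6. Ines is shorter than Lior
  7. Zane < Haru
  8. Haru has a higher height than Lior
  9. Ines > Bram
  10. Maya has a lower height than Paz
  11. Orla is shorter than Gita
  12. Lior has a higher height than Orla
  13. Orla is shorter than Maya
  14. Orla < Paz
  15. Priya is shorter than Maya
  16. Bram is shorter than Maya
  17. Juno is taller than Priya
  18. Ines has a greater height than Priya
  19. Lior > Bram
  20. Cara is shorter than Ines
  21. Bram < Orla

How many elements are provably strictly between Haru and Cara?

3

Chaining upward from Cara reaches: Ines, Zane, Lior.
Chaining downward from Haru reaches: Bram, Orla, Priya, Maya, Juno, Ines, Zane, Lior.
Strictly between Cara and Haru are those in both lists: Ines, Zane, Lior — 3 elements.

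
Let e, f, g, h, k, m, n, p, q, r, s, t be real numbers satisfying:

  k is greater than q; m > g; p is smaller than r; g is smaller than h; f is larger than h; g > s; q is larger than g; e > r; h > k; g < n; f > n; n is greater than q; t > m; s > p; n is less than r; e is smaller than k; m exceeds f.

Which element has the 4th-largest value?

The consecutive relations fix a unique order: p < s < g < q < n < r < e < k < h < f < m < t.
Counting 4 from the largest end gives h.

h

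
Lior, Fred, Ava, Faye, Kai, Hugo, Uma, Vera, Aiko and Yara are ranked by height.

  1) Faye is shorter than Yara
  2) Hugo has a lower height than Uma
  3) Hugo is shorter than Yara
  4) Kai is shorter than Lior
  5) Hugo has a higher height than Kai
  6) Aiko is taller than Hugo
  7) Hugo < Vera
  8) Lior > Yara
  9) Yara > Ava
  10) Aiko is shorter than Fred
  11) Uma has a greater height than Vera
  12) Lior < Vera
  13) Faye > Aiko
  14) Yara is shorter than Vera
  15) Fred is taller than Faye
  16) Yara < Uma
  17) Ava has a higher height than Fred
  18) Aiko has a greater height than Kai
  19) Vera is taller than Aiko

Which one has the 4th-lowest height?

Faye

Chaining the given pairs: Kai < Hugo < Aiko < Faye < Fred < Ava < Yara < Lior < Vera < Uma.
Counting 4 from the smallest end gives Faye.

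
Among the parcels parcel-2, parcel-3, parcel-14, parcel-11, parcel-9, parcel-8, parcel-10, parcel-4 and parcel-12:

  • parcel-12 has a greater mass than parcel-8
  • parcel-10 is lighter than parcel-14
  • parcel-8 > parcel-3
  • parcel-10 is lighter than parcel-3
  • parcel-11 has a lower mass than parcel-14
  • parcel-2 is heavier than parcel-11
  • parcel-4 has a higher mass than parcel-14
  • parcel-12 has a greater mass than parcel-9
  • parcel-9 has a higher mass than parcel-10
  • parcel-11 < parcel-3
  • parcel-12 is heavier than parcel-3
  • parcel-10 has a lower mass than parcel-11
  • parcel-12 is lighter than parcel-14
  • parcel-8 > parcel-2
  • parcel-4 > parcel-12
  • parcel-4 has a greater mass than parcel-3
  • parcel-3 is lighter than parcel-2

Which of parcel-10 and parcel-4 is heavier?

Link the given pairs in sequence: parcel-10 < parcel-11; parcel-11 < parcel-2; parcel-2 < parcel-8; parcel-8 < parcel-12; parcel-12 < parcel-14; parcel-14 < parcel-4.
Together: parcel-10 < parcel-11 < parcel-2 < parcel-8 < parcel-12 < parcel-14 < parcel-4.
So parcel-10 < parcel-4; parcel-4 is the heavier of the two.

parcel-4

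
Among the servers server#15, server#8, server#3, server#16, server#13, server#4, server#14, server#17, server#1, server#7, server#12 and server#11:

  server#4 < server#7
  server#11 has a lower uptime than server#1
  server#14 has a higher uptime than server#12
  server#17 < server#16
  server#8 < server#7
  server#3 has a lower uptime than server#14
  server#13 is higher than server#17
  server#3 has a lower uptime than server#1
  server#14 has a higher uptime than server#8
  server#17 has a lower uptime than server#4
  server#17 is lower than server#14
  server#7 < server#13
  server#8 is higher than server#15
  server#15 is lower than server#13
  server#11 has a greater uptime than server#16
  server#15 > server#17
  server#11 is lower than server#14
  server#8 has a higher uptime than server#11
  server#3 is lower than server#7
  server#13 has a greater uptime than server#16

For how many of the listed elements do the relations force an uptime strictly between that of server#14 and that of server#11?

1

Chaining upward from server#11 reaches: server#8, server#7, server#13, server#1.
Chaining downward from server#14 reaches: server#17, server#12, server#16, server#3, server#15, server#8.
Strictly between server#11 and server#14 are those in both lists: server#8 — 1 element.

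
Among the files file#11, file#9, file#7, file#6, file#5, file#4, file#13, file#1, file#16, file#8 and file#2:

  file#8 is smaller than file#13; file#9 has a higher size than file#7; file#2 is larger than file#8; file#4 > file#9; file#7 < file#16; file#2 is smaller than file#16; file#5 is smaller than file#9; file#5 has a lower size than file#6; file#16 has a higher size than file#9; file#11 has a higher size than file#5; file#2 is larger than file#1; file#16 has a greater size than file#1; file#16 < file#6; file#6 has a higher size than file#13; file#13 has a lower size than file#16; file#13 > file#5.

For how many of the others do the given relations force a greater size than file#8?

The elements the relations force above file#8 are file#2, file#13, file#16, file#6 — no chain reaches any other.
That is 4.

4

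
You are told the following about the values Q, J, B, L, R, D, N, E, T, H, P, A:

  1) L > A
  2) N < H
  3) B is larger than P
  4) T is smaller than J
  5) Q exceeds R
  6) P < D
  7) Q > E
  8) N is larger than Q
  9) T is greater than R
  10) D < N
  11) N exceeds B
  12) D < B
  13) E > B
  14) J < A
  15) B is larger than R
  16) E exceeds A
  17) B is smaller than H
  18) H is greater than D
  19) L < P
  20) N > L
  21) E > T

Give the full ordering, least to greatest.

R < T < J < A < L < P < D < B < E < Q < N < H

The consecutive links are each given: R < T; T < J; J < A; A < L; L < P; P < D; D < B; B < E; E < Q; Q < N; N < H.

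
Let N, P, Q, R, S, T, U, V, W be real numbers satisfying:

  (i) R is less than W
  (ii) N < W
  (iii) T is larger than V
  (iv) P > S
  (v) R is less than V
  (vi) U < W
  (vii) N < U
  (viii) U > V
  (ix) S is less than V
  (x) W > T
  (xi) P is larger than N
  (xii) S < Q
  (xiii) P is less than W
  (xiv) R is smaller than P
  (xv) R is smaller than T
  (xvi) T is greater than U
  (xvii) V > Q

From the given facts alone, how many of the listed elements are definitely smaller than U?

Directly below U: N, V.
One step further: S, Q, R (5 so far).
Nothing else is reachable below U; 5 in all.

5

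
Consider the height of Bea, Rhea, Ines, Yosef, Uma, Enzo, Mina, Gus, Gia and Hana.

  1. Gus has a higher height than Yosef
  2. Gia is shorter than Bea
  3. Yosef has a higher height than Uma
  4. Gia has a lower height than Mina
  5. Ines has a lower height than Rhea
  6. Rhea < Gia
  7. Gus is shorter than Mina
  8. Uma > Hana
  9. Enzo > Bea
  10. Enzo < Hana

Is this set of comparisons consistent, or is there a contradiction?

The single ordering Ines < Rhea < Gia < Bea < Enzo < Hana < Uma < Yosef < Gus < Mina satisfies every listed relation, so no contradiction arises.

consistent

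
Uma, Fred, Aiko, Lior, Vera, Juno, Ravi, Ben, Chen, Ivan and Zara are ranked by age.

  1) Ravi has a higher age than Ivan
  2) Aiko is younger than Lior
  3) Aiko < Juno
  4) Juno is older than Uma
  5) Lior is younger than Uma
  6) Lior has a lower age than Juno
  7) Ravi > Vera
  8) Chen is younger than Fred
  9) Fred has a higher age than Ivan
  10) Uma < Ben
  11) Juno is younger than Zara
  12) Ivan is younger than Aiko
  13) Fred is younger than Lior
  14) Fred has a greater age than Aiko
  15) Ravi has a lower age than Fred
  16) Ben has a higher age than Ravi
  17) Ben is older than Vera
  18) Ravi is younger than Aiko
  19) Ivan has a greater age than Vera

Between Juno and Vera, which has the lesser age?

Vera

Vera < Ivan and Ivan < Ravi give Vera < Ravi.
With Ravi < Aiko: Vera < Ivan < Ravi < Aiko.
Then Aiko < Fred extends the chain to Fred.
Then Fred < Lior extends the chain to Lior.
With Lior < Uma: Vera < Ivan < Ravi < Aiko < Fred < Lior < Uma.
With Uma < Juno: Vera < Ivan < Ravi < Aiko < Fred < Lior < Uma < Juno.
So Vera < Juno; Vera is the younger of the two.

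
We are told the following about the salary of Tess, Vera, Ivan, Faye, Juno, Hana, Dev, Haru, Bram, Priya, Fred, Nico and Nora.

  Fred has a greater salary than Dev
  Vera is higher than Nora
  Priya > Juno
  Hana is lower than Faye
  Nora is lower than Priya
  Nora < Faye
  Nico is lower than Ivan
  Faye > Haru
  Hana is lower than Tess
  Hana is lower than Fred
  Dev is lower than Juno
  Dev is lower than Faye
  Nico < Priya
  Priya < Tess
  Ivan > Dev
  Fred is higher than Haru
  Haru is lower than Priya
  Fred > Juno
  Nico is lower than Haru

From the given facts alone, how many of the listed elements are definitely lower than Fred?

Directly below Fred: Dev, Juno, Haru, Hana.
One step further: Nico (5 so far).
No other element is forced below Fred by the given relations, so the count is 5.

5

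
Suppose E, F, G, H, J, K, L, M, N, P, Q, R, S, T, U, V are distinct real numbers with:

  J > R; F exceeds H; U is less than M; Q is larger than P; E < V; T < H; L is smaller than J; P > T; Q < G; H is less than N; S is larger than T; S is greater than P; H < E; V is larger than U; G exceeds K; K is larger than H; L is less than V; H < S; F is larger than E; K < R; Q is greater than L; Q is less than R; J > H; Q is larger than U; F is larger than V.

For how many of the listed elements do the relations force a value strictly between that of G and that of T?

Chaining upward from T reaches: H, E, P, V, Q, N, K, S, F, R, J.
Chaining downward from G reaches: H, U, L, P, Q, K.
Strictly between T and G are those in both lists: H, P, Q, K — 4 elements.

4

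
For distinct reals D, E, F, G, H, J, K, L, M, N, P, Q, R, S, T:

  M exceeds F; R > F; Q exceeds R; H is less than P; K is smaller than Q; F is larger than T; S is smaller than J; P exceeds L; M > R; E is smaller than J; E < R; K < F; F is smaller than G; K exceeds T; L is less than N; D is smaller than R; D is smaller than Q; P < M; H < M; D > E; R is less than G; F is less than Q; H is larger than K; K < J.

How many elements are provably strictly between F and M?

1

The relations place F below M. An element lies strictly between them when it is forced above F and also forced below M.
Above F: {R, G, Q}. Below M: {T, K, H, L, E, D, R, P}.
Intersection: {R} — 1.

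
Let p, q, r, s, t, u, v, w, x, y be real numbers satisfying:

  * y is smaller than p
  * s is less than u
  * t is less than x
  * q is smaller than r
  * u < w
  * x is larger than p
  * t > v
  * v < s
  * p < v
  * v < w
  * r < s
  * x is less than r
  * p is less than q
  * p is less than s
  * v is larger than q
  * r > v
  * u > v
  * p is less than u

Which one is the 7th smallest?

r

Piecing the relations together gives one ordering: y < p < q < v < t < x < r < s < u < w.
The 7th smallest is r.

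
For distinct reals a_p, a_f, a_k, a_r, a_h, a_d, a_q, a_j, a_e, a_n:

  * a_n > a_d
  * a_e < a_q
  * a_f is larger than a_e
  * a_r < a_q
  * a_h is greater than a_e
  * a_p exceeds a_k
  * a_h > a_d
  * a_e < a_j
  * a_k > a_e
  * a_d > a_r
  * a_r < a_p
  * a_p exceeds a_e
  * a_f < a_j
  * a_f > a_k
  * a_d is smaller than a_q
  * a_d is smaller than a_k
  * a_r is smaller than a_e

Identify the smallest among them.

a_d is not least since a_r < a_d; a_e is not least since a_r < a_e; a_k is not least since a_e < a_k; a_q is not least since a_e < a_q; a_f is not least since a_e < a_f; a_h is not least since a_e < a_h; a_p is not least since a_r < a_p; a_n is not least since a_d < a_n; a_j is not least since a_e < a_j.
Only a_r has nothing below it, so a_r is the smallest.

a_r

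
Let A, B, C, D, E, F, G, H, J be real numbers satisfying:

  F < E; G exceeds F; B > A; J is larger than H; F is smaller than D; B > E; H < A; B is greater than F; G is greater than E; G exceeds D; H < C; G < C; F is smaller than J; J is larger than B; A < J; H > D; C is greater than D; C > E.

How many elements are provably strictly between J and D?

The relations place D below J. An element lies strictly between them when it is forced above D and also forced below J.
Above D: {H, A, B, G, C}. Below J: {F, E, H, A, B}.
Intersection: {H, A, B} — 3.

3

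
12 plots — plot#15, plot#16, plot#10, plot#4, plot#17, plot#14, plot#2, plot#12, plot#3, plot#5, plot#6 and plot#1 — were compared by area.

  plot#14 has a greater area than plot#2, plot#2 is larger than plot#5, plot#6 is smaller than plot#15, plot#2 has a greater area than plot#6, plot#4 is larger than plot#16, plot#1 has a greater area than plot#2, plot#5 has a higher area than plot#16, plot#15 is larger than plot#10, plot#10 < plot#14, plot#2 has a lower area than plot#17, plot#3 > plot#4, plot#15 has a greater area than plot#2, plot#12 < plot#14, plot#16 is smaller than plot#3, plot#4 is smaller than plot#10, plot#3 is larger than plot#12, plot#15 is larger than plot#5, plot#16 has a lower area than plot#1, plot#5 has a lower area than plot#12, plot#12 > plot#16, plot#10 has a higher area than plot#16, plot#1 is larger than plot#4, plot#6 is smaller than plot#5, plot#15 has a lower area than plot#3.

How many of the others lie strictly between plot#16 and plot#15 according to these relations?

4

The relations place plot#16 below plot#15. An element lies strictly between them when it is forced above plot#16 and also forced below plot#15.
Above plot#16: {plot#4, plot#5, plot#10, plot#2, plot#12, plot#1, plot#17, plot#14, plot#3}. Below plot#15: {plot#6, plot#4, plot#5, plot#10, plot#2}.
Intersection: {plot#4, plot#5, plot#10, plot#2} — 4.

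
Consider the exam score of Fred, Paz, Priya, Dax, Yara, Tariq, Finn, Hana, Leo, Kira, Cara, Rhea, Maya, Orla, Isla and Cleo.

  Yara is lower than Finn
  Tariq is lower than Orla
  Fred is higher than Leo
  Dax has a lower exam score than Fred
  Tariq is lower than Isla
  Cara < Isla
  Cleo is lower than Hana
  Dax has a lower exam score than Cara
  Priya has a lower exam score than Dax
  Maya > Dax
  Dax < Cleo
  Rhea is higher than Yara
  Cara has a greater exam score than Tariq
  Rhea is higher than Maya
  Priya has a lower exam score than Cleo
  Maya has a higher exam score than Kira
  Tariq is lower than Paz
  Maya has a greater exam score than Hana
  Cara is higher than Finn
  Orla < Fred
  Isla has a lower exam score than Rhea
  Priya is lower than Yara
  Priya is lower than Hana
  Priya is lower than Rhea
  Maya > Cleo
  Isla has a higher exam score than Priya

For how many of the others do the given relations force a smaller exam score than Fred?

5

The elements the relations force below Fred are Priya, Tariq, Leo, Dax, Orla — no chain reaches any other.
That is 5.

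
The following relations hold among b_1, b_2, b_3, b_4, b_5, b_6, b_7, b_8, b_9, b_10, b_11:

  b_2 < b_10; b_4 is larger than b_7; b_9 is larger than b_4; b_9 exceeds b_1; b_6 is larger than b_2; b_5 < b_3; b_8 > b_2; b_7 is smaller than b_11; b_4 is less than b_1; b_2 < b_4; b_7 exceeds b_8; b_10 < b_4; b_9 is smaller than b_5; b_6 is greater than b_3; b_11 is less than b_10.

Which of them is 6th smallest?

Piecing the relations together gives one ordering: b_2 < b_8 < b_7 < b_11 < b_10 < b_4 < b_1 < b_9 < b_5 < b_3 < b_6.
Counting 6 from the smallest end gives b_4.

b_4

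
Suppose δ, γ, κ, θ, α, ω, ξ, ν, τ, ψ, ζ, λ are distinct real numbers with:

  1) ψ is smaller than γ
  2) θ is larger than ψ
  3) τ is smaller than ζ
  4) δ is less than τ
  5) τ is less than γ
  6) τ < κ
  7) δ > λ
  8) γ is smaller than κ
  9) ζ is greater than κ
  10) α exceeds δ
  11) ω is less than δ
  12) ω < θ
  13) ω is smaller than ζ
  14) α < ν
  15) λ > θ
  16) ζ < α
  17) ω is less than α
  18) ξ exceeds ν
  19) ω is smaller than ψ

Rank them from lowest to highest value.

Each adjacent pair is fixed by a given relation: ω < ψ; ψ < θ; θ < λ; λ < δ; δ < τ; τ < γ; γ < κ; κ < ζ; ζ < α; α < ν; ν < ξ. Chaining them end to end gives the full order.

ω < ψ < θ < λ < δ < τ < γ < κ < ζ < α < ν < ξ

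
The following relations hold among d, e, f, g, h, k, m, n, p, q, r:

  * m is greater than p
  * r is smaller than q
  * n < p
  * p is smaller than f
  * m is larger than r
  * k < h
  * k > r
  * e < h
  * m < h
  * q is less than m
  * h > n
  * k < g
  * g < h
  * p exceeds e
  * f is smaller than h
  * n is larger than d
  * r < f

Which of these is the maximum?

h

e is not greatest since e < h; d is not greatest since d < n; n is not greatest since n < h; r is not greatest since r < m; k is not greatest since k < h; p is not greatest since p < m; f is not greatest since f < h; q is not greatest since q < m; m is not greatest since m < h; g is not greatest since g < h.
Only h has nothing above it, so h is the maximum.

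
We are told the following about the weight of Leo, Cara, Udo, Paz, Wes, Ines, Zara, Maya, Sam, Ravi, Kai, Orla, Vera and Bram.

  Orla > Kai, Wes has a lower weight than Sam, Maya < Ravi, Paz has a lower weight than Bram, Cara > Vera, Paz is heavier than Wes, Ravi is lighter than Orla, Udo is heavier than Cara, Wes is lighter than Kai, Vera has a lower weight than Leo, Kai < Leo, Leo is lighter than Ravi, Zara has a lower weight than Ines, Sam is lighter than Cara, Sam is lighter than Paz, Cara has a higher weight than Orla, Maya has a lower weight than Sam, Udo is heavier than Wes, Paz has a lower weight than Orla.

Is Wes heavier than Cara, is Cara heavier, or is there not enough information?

Cara

Link the given pairs in sequence: Wes < Kai; Kai < Leo; Leo < Ravi; Ravi < Orla; Orla < Cara.
Chaining these gives Wes < Kai < Leo < Ravi < Orla < Cara.
So Cara is heavier.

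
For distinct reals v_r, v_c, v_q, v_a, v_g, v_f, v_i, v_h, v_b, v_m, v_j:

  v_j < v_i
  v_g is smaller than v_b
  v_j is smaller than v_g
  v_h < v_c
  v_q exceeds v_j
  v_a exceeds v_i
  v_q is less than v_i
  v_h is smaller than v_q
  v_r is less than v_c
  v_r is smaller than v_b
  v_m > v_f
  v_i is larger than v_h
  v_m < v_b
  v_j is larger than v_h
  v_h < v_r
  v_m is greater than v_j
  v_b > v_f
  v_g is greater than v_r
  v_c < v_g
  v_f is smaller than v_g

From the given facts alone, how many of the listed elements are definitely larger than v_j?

From v_j the given relations immediately reach v_q, v_i, v_m, v_g.
From those, v_a, v_b — 6 in total.
No other element is forced above v_j by the given relations, so the count is 6.

6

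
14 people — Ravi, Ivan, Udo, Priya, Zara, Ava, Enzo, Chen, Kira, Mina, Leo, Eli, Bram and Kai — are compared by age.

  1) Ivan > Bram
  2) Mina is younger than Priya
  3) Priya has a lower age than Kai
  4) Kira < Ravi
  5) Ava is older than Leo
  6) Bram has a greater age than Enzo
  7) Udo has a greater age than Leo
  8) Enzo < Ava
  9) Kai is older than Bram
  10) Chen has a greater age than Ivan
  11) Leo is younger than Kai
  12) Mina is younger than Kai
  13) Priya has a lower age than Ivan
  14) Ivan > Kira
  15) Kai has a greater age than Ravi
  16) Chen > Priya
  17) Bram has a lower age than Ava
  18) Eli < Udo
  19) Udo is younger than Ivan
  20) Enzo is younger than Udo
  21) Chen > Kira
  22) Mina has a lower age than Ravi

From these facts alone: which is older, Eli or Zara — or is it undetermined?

Following every chain through Eli: above Eli we get Udo, Ivan, Chen.
Zara is not reached, and no chain runs the other way from Zara to Eli.
So the given relations leave the order of Eli and Zara undetermined.

undetermined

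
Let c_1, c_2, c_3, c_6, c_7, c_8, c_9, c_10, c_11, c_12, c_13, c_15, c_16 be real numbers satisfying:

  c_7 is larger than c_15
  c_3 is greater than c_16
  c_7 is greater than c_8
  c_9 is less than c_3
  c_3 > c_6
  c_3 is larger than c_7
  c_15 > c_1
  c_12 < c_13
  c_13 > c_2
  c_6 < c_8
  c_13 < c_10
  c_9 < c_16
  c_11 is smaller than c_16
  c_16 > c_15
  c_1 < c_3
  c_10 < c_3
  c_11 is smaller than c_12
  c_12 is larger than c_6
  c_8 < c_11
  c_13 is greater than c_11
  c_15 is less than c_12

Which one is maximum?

c_2 is not greatest since c_2 < c_13; c_6 is not greatest since c_6 < c_3; c_1 is not greatest since c_1 < c_15; c_9 is not greatest since c_9 < c_16; c_8 is not greatest since c_8 < c_7; c_15 is not greatest since c_15 < c_7; c_7 is not greatest since c_7 < c_3; c_11 is not greatest since c_11 < c_13; c_12 is not greatest since c_12 < c_13; c_16 is not greatest since c_16 < c_3; c_13 is not greatest since c_13 < c_10; c_10 is not greatest since c_10 < c_3.
Only c_3 has nothing above it, so c_3 is the maximum.

c_3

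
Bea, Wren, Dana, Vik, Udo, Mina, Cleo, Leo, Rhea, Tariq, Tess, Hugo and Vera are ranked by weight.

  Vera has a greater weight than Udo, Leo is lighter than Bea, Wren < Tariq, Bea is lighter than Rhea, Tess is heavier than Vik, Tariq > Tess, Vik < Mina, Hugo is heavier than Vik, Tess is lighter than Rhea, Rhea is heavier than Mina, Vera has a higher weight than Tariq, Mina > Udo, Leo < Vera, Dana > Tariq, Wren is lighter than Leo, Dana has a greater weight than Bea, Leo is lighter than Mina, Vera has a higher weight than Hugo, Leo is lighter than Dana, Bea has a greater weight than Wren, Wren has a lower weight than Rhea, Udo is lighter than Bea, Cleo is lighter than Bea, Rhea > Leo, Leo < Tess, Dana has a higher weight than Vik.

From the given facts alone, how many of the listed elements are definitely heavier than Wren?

From Wren the given relations immediately reach Leo, Bea, Tariq, Rhea.
From those, Mina, Tess, Dana, Vera — 8 in total.
No other element is forced above Wren by the given relations, so the count is 8.

8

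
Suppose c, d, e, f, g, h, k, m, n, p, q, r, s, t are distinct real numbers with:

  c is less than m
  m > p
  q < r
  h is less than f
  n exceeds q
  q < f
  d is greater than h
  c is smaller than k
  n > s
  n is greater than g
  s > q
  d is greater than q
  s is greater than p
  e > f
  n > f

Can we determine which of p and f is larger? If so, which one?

undetermined

Following every chain through p: above p we get s, m, n.
f is not reached, and no chain runs the other way from f to p.
So the given relations leave the order of p and f undetermined.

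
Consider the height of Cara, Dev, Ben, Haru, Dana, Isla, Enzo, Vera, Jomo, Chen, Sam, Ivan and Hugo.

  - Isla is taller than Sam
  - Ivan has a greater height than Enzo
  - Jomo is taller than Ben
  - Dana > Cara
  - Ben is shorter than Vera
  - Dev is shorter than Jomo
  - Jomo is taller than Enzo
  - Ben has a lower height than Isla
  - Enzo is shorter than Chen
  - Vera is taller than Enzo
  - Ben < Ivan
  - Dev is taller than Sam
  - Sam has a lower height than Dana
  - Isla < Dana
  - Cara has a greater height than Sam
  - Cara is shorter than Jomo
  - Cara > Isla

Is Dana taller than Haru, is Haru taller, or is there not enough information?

Following every chain through Haru: nothing is chained to Haru.
Dana is not reached, and no chain runs the other way from Dana to Haru.
So the given relations leave the order of Haru and Dana undetermined.

undetermined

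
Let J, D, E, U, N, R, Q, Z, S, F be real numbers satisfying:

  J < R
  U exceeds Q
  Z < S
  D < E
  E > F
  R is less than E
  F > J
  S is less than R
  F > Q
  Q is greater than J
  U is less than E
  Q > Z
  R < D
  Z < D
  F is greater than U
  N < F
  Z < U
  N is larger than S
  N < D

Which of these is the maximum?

Z is not greatest since Z < S; J is not greatest since J < Q; S is not greatest since S < R; Q is not greatest since Q < U; N is not greatest since N < F; R is not greatest since R < D; U is not greatest since U < F; D is not greatest since D < E; F is not greatest since F < E.
Only E has nothing above it, so E is the maximum.

E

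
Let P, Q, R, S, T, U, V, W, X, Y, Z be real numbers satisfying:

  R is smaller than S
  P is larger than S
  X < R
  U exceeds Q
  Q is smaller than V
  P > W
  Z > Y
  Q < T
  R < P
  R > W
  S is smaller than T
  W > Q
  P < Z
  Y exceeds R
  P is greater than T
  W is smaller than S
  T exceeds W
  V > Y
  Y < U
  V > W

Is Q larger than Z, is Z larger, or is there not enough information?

Following the relations from Q: Q < W < T < P < Z.
So Z is larger.

Z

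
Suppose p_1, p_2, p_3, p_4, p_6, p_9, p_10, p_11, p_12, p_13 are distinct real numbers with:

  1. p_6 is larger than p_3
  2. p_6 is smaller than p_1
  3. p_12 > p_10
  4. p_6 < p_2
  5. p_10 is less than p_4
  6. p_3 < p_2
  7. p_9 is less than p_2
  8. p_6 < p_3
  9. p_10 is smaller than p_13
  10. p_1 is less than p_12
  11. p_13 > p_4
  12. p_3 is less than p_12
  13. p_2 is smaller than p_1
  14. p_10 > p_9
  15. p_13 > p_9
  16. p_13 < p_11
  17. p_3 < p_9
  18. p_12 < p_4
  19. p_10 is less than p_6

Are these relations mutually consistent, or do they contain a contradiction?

Chaining the given relations yields p_3 < p_9 < p_10 < p_6, so p_3 < p_6. But one relation states p_6 < p_3. These cannot both hold.

inconsistent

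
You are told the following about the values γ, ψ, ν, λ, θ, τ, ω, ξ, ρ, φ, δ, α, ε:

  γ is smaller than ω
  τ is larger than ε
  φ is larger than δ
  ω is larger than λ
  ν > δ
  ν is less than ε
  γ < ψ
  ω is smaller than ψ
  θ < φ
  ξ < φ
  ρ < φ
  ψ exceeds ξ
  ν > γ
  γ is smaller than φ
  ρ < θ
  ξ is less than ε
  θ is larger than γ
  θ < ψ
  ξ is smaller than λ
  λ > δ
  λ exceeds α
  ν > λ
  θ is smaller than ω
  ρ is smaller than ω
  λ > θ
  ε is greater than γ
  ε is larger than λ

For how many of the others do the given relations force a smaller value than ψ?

From ψ the given relations immediately reach ξ, γ, θ, ω.
From those, ρ, λ — 6 in total.
From those, δ, α — 8 in total.
No other element is forced below ψ by the given relations, so the count is 8.

8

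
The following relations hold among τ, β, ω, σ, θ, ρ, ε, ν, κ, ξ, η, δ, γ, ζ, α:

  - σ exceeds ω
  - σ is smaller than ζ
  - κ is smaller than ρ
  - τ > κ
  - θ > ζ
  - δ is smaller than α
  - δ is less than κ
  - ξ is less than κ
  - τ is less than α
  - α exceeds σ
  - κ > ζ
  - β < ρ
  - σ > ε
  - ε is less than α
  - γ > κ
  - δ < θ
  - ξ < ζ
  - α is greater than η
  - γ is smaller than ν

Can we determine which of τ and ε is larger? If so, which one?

Link the given pairs in sequence: ε < σ; σ < ζ; ζ < κ; κ < τ.
Chaining these gives ε < σ < ζ < κ < τ.
So τ is larger.

τ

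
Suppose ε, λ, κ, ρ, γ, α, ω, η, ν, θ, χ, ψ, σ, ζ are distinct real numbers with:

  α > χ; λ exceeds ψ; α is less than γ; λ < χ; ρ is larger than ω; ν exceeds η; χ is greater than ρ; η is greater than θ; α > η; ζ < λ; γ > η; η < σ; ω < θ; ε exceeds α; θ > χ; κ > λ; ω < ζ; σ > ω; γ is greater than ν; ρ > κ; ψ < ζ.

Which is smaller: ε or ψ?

ψ

Link the given pairs in sequence: ψ < ζ; ζ < λ; λ < κ; κ < ρ; ρ < χ; χ < θ; θ < η; η < α; α < ε.
Chaining these gives ψ < ζ < λ < κ < ρ < χ < θ < η < α < ε.
So ψ < ε; ψ is the smaller of the two.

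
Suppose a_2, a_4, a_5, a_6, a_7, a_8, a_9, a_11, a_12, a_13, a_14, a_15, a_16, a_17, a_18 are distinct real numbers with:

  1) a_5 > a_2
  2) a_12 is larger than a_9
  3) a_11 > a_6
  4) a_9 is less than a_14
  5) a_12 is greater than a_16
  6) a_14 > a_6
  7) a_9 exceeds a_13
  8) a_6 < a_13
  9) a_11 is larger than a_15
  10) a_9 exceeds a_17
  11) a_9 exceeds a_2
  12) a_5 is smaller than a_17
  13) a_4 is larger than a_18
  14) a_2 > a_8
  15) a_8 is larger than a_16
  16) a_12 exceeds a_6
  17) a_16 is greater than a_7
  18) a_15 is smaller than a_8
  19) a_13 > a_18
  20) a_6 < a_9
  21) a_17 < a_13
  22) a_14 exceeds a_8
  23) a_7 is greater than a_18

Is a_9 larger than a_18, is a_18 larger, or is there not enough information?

a_9

Link the given pairs in sequence: a_18 < a_7; a_7 < a_16; a_16 < a_8; a_8 < a_2; a_2 < a_5; a_5 < a_17; a_17 < a_13; a_13 < a_9.
Together: a_18 < a_7 < a_16 < a_8 < a_2 < a_5 < a_17 < a_13 < a_9.
So a_9 is larger.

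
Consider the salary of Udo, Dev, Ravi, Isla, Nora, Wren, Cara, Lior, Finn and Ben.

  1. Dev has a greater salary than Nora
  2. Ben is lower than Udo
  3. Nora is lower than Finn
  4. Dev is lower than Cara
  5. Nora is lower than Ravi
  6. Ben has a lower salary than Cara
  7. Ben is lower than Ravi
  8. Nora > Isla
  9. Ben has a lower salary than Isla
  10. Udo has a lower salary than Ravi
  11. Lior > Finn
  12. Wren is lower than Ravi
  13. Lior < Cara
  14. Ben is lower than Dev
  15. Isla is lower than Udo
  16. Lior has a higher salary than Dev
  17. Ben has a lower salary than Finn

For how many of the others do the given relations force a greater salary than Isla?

7

The elements the relations force above Isla are Nora, Dev, Udo, Finn, Lior, Ravi, Cara — no chain reaches any other.
That is 7.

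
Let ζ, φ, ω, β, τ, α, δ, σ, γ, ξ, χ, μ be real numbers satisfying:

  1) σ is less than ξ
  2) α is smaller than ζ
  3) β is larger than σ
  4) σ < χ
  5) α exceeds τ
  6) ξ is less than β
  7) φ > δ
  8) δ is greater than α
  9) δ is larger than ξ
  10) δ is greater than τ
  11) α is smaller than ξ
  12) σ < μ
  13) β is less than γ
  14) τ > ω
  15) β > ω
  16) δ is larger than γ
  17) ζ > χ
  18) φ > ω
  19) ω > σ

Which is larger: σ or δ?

δ

The relevant relations are σ < ω; ω < τ; τ < α; α < ξ; ξ < β; β < γ; γ < δ.
Chaining these gives σ < ω < τ < α < ξ < β < γ < δ.
So σ < δ; δ is the larger of the two.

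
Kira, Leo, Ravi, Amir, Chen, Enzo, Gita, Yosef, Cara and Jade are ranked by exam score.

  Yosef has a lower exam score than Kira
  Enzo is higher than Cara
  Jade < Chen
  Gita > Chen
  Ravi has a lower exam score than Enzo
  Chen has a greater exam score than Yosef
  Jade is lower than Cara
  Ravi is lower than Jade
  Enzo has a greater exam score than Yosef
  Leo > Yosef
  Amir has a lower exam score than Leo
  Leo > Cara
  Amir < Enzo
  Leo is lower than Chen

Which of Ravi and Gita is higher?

Gita

The relevant relations are Ravi < Jade; Jade < Cara; Cara < Leo; Leo < Chen; Chen < Gita.
Chaining these gives Ravi < Jade < Cara < Leo < Chen < Gita.
So Ravi < Gita; Gita is the higher of the two.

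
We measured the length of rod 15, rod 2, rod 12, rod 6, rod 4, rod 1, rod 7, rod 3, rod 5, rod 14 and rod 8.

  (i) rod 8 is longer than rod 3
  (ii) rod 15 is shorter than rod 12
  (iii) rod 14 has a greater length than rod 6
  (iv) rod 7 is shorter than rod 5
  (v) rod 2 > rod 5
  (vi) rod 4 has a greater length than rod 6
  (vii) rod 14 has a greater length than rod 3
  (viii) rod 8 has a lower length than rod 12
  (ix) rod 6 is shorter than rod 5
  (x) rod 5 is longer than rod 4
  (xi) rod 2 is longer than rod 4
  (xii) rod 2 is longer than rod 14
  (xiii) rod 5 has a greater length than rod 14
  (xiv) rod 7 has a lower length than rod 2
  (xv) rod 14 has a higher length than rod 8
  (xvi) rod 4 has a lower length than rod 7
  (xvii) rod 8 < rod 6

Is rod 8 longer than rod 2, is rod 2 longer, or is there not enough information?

rod 2

rod 8 < rod 6 < rod 4 < rod 7 < rod 5 < rod 2, by transitivity through rod 6, rod 4, rod 7, rod 5.
So rod 2 is longer.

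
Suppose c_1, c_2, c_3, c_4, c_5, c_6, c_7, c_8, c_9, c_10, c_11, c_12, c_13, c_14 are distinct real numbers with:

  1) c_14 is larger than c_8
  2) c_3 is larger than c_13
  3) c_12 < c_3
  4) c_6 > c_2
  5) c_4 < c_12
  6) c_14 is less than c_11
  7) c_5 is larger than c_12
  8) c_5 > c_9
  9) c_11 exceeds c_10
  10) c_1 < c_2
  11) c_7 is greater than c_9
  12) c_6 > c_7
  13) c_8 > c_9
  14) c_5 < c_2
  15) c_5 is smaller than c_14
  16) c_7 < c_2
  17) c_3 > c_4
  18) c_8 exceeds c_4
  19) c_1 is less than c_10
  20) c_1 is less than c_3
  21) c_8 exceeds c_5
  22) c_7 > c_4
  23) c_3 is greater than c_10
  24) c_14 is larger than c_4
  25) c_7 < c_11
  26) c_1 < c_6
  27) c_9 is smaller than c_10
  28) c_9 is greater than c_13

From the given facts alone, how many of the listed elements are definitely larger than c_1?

5

From c_1 the given relations immediately reach c_10, c_3, c_2, c_6.
From those, c_11 — 5 in total.
No other element is forced above c_1 by the given relations, so the count is 5.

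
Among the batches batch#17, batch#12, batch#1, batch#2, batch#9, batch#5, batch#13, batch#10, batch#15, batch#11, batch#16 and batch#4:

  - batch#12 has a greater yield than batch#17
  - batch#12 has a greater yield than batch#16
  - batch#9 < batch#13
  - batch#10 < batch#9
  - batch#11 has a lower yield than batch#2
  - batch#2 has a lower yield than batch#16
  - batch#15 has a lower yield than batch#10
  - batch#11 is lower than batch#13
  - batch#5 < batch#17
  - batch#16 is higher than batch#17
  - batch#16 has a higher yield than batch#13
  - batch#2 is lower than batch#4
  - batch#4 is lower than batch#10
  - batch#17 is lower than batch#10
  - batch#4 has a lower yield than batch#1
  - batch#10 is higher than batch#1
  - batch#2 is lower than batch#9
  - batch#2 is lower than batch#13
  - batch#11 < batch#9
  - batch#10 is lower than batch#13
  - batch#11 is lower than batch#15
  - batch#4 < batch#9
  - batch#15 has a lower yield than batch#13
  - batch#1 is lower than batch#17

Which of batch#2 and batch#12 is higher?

batch#2 < batch#4 and batch#4 < batch#1 give batch#2 < batch#1.
With batch#1 < batch#17: batch#2 < batch#4 < batch#1 < batch#17.
With batch#17 < batch#10: batch#2 < batch#4 < batch#1 < batch#17 < batch#10.
Then batch#10 < batch#9 extends the chain to batch#9.
Then batch#9 < batch#13 extends the chain to batch#13.
Then batch#13 < batch#16 extends the chain to batch#16.
With batch#16 < batch#12: batch#2 < batch#4 < batch#1 < batch#17 < batch#10 < batch#9 < batch#13 < batch#16 < batch#12.
So batch#2 < batch#12; batch#12 is the higher of the two.

batch#12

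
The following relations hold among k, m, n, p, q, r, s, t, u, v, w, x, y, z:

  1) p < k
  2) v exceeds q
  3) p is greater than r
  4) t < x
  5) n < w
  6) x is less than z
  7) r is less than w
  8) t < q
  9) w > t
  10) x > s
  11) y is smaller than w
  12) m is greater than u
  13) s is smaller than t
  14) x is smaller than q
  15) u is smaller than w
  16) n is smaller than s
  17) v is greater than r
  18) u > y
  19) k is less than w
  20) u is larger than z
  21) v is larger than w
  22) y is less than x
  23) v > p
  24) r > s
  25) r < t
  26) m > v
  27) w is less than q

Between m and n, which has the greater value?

m

Link the given pairs in sequence: n < s; s < r; r < t; t < x; x < z; z < u; u < w; w < q; q < v; v < m.
Together: n < s < r < t < x < z < u < w < q < v < m.
So n < m; m is the larger of the two.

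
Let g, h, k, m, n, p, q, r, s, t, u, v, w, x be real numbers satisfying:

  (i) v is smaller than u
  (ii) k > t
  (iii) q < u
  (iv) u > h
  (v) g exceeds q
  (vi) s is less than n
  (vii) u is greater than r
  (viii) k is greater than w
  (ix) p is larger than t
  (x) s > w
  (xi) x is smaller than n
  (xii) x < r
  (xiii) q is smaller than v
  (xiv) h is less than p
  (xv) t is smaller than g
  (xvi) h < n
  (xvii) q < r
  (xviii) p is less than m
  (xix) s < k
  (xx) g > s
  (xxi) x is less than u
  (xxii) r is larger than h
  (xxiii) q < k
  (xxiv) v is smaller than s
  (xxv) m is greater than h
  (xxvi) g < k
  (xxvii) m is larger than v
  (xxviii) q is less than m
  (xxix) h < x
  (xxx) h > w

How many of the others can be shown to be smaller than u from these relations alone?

6

The elements the relations force below u are w, q, h, v, x, r — no chain reaches any other.
That is 6.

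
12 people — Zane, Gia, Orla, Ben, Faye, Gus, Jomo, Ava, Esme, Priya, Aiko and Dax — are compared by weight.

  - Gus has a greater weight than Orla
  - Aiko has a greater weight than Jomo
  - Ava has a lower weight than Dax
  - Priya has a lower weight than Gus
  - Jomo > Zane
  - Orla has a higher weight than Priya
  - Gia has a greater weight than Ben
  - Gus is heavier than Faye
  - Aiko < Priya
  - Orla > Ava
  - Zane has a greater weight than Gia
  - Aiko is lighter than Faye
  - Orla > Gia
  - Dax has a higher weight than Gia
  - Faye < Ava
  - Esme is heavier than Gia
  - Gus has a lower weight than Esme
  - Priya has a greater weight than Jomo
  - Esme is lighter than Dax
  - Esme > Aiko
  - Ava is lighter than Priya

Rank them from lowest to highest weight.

Ben < Gia < Zane < Jomo < Aiko < Faye < Ava < Priya < Orla < Gus < Esme < Dax

The consecutive links are each given: Ben < Gia; Gia < Zane; Zane < Jomo; Jomo < Aiko; Aiko < Faye; Faye < Ava; Ava < Priya; Priya < Orla; Orla < Gus; Gus < Esme; Esme < Dax.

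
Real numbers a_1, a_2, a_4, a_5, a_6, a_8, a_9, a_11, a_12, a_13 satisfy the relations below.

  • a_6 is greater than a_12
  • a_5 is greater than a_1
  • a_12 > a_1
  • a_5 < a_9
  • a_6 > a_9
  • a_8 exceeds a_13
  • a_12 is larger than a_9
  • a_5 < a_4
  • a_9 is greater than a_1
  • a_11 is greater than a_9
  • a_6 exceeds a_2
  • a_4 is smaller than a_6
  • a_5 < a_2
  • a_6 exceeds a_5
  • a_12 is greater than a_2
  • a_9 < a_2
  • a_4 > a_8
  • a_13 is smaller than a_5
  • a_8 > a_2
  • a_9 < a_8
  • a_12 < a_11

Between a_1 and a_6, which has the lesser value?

a_1

Following the relations from a_1: a_1 < a_5 < a_9 < a_2 < a_8 < a_4 < a_6.
So a_1 < a_6; a_1 is the smaller of the two.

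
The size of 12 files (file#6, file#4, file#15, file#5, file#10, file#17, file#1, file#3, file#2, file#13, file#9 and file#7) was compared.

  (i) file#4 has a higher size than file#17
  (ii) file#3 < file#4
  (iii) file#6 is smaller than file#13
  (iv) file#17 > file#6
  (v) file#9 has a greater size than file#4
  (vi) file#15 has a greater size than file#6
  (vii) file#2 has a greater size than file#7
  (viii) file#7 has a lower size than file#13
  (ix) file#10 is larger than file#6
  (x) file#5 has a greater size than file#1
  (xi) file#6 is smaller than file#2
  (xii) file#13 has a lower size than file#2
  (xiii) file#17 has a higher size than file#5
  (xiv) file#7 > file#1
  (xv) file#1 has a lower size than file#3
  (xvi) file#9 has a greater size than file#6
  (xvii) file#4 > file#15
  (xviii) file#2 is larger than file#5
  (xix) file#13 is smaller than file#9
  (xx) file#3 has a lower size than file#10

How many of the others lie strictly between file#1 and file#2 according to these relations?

The relations place file#1 below file#2. An element lies strictly between them when it is forced above file#1 and also forced below file#2.
Above file#1: {file#5, file#3, file#10, file#7, file#13, file#17, file#4, file#9}. Below file#2: {file#6, file#5, file#7, file#13}.
Intersection: {file#5, file#7, file#13} — 3.

3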